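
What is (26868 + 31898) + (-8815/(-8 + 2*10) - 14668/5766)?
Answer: 223062987/3844 ≈ 58029.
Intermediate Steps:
(26868 + 31898) + (-8815/(-8 + 2*10) - 14668/5766) = 58766 + (-8815/(-8 + 20) - 14668*1/5766) = 58766 + (-8815/12 - 7334/2883) = 58766 - 2833517/3844 = 223062987/3844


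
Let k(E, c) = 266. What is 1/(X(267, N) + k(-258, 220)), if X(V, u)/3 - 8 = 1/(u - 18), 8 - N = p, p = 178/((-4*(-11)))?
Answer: 103/29848 ≈ 0.0034508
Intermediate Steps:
p = 89/22 (p = 178/44 = 178*(1/44) = 89/22 ≈ 4.0455)
N = 87/22 (N = 8 - 1*89/22 = 8 - 89/22 = 87/22 ≈ 3.9545)
X(V, u) = 24 + 3/(-18 + u) (X(V, u) = 24 + 3/(u - 18) = 24 + 3/(-18 + u))
1/(X(267, N) + k(-258, 220)) = 1/(3*(-143 + 8*(87/22))/(-18 + 87/22) + 266) = 1/(3*(-143 + 348/11)/(-309/22) + 266) = 1/(3*(-22/309)*(-1225/11) + 266) = 1/(2450/103 + 266) = 1/(29848/103) = 103/29848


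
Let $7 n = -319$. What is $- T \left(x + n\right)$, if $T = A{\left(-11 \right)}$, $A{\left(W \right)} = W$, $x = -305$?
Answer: $- \frac{26994}{7} \approx -3856.3$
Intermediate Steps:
$n = - \frac{319}{7}$ ($n = \frac{1}{7} \left(-319\right) = - \frac{319}{7} \approx -45.571$)
$T = -11$
$- T \left(x + n\right) = \left(-1\right) \left(-11\right) \left(-305 - \frac{319}{7}\right) = 11 \left(- \frac{2454}{7}\right) = - \frac{26994}{7}$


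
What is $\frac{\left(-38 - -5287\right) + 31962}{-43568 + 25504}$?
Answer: $- \frac{37211}{18064} \approx -2.06$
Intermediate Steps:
$\frac{\left(-38 - -5287\right) + 31962}{-43568 + 25504} = \frac{\left(-38 + 5287\right) + 31962}{-18064} = \left(5249 + 31962\right) \left(- \frac{1}{18064}\right) = 37211 \left(- \frac{1}{18064}\right) = - \frac{37211}{18064}$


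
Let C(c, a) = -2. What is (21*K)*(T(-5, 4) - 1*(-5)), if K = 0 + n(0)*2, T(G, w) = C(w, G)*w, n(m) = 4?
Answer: -504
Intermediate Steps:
T(G, w) = -2*w
K = 8 (K = 0 + 4*2 = 0 + 8 = 8)
(21*K)*(T(-5, 4) - 1*(-5)) = (21*8)*(-2*4 - 1*(-5)) = 168*(-8 + 5) = 168*(-3) = -504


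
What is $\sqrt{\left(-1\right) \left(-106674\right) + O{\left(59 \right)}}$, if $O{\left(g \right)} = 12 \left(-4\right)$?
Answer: $\sqrt{106626} \approx 326.54$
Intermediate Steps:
$O{\left(g \right)} = -48$
$\sqrt{\left(-1\right) \left(-106674\right) + O{\left(59 \right)}} = \sqrt{\left(-1\right) \left(-106674\right) - 48} = \sqrt{106674 - 48} = \sqrt{106626}$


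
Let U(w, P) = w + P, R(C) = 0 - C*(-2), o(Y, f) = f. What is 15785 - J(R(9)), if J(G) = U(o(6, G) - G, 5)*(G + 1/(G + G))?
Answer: 565015/36 ≈ 15695.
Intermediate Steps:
R(C) = 2*C (R(C) = 0 - (-2)*C = 0 + 2*C = 2*C)
U(w, P) = P + w
J(G) = 5*G + 5/(2*G) (J(G) = (5 + (G - G))*(G + 1/(G + G)) = (5 + 0)*(G + 1/(2*G)) = 5*(G + 1/(2*G)) = 5*G + 5/(2*G))
15785 - J(R(9)) = 15785 - (5*(2*9) + 5/(2*((2*9)))) = 15785 - (5*18 + (5/2)/18) = 15785 - (90 + (5/2)*(1/18)) = 15785 - (90 + 5/36) = 15785 - 1*3245/36 = 15785 - 3245/36 = 565015/36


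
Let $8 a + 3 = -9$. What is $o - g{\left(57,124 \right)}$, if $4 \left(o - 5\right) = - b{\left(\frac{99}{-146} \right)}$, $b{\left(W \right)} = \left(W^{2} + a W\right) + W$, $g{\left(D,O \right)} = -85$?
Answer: $\frac{1914183}{21316} \approx 89.8$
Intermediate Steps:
$a = - \frac{3}{2}$ ($a = - \frac{3}{8} + \frac{1}{8} \left(-9\right) = - \frac{3}{8} - \frac{9}{8} = - \frac{3}{2} \approx -1.5$)
$b{\left(W \right)} = W^{2} - \frac{W}{2}$ ($b{\left(W \right)} = \left(W^{2} - \frac{3 W}{2}\right) + W = W^{2} - \frac{W}{2}$)
$o = \frac{102323}{21316}$ ($o = 5 + \frac{\left(-1\right) \frac{99}{-146} \left(- \frac{1}{2} + \frac{99}{-146}\right)}{4} = 5 + \frac{\left(-1\right) 99 \left(- \frac{1}{146}\right) \left(- \frac{1}{2} + 99 \left(- \frac{1}{146}\right)\right)}{4} = 5 + \frac{\left(-1\right) \left(- \frac{99 \left(- \frac{1}{2} - \frac{99}{146}\right)}{146}\right)}{4} = 5 + \frac{\left(-1\right) \left(\left(- \frac{99}{146}\right) \left(- \frac{86}{73}\right)\right)}{4} = 5 + \frac{\left(-1\right) \frac{4257}{5329}}{4} = 5 + \frac{1}{4} \left(- \frac{4257}{5329}\right) = 5 - \frac{4257}{21316} = \frac{102323}{21316} \approx 4.8003$)
$o - g{\left(57,124 \right)} = \frac{102323}{21316} - -85 = \frac{102323}{21316} + 85 = \frac{1914183}{21316}$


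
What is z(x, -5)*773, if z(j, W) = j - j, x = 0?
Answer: 0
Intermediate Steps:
z(j, W) = 0
z(x, -5)*773 = 0*773 = 0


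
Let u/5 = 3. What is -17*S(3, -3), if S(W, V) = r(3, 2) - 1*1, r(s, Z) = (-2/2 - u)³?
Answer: 69649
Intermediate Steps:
u = 15 (u = 5*3 = 15)
r(s, Z) = -4096 (r(s, Z) = (-2/2 - 1*15)³ = (-2*½ - 15)³ = (-1 - 15)³ = (-16)³ = -4096)
S(W, V) = -4097 (S(W, V) = -4096 - 1*1 = -4096 - 1 = -4097)
-17*S(3, -3) = -17*(-4097) = 69649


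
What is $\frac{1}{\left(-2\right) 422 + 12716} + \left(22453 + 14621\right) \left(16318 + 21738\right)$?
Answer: $\frac{16750064045569}{11872} \approx 1.4109 \cdot 10^{9}$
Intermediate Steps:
$\frac{1}{\left(-2\right) 422 + 12716} + \left(22453 + 14621\right) \left(16318 + 21738\right) = \frac{1}{-844 + 12716} + 37074 \cdot 38056 = \frac{1}{11872} + 1410888144 = \frac{16750064045569}{11872}$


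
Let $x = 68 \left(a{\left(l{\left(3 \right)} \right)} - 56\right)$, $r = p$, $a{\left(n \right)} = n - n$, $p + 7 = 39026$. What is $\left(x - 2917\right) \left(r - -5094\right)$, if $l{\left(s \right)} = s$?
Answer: $-296659925$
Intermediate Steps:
$p = 39019$ ($p = -7 + 39026 = 39019$)
$a{\left(n \right)} = 0$
$r = 39019$
$x = -3808$ ($x = 68 \left(0 - 56\right) = 68 \left(-56\right) = -3808$)
$\left(x - 2917\right) \left(r - -5094\right) = \left(-3808 - 2917\right) \left(39019 - -5094\right) = - 6725 \left(39019 + \left(-3354 + 8448\right)\right) = - 6725 \left(39019 + 5094\right) = \left(-6725\right) 44113 = -296659925$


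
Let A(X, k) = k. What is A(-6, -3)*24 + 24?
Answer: -48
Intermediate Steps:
A(-6, -3)*24 + 24 = -3*24 + 24 = -72 + 24 = -48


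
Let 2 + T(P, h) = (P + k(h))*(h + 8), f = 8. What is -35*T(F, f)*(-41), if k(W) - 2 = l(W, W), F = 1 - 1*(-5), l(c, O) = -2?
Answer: 134890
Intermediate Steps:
F = 6 (F = 1 + 5 = 6)
k(W) = 0 (k(W) = 2 - 2 = 0)
T(P, h) = -2 + P*(8 + h) (T(P, h) = -2 + (P + 0)*(h + 8) = -2 + P*(8 + h))
-35*T(F, f)*(-41) = -35*(-2 + 8*6 + 6*8)*(-41) = -35*(-2 + 48 + 48)*(-41) = -35*94*(-41) = -3290*(-41) = 134890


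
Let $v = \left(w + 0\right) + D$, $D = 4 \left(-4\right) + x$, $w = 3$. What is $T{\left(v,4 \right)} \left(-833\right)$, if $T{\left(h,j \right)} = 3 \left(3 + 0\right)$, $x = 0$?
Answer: $-7497$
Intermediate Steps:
$D = -16$ ($D = 4 \left(-4\right) + 0 = -16 + 0 = -16$)
$v = -13$ ($v = \left(3 + 0\right) - 16 = 3 - 16 = -13$)
$T{\left(h,j \right)} = 9$ ($T{\left(h,j \right)} = 3 \cdot 3 = 9$)
$T{\left(v,4 \right)} \left(-833\right) = 9 \left(-833\right) = -7497$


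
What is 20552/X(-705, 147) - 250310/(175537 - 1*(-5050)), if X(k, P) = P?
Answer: 524946922/3792327 ≈ 138.42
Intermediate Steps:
20552/X(-705, 147) - 250310/(175537 - 1*(-5050)) = 20552/147 - 250310/(175537 - 1*(-5050)) = 20552*(1/147) - 250310/(175537 + 5050) = 2936/21 - 250310/180587 = 524946922/3792327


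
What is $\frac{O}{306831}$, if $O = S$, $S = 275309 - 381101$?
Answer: $- \frac{1856}{5383} \approx -0.34479$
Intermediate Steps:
$S = -105792$
$O = -105792$
$\frac{O}{306831} = - \frac{105792}{306831} = \left(-105792\right) \frac{1}{306831} = - \frac{1856}{5383}$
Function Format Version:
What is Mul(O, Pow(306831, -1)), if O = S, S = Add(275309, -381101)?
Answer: Rational(-1856, 5383) ≈ -0.34479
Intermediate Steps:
S = -105792
O = -105792
Mul(O, Pow(306831, -1)) = Mul(-105792, Pow(306831, -1)) = Mul(-105792, Rational(1, 306831)) = Rational(-1856, 5383)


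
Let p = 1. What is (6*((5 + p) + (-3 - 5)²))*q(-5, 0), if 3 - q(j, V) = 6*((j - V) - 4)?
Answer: 23940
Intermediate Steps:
q(j, V) = 27 - 6*j + 6*V (q(j, V) = 3 - 6*((j - V) - 4) = 3 - 6*(-4 + j - V) = 3 - (-24 - 6*V + 6*j) = 3 + (24 - 6*j + 6*V) = 27 - 6*j + 6*V)
(6*((5 + p) + (-3 - 5)²))*q(-5, 0) = (6*((5 + 1) + (-3 - 5)²))*(27 - 6*(-5) + 6*0) = (6*(6 + (-8)²))*(27 + 30 + 0) = (6*(6 + 64))*57 = (6*70)*57 = 420*57 = 23940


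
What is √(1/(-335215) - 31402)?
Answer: I*√3528614359992665/335215 ≈ 177.21*I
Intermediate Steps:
√(1/(-335215) - 31402) = √(-1/335215 - 31402) = √(-10526421431/335215) = I*√3528614359992665/335215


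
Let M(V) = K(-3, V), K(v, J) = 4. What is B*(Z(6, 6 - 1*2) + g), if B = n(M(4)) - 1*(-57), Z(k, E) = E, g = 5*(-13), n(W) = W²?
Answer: -4453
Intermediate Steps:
M(V) = 4
g = -65
B = 73 (B = 4² - 1*(-57) = 16 + 57 = 73)
B*(Z(6, 6 - 1*2) + g) = 73*((6 - 1*2) - 65) = 73*((6 - 2) - 65) = 73*(4 - 65) = 73*(-61) = -4453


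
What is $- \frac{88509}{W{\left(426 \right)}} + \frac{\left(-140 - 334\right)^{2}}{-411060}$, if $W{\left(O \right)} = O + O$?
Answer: $- \frac{1015942597}{9728420} \approx -104.43$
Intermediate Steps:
$W{\left(O \right)} = 2 O$
$- \frac{88509}{W{\left(426 \right)}} + \frac{\left(-140 - 334\right)^{2}}{-411060} = - \frac{88509}{2 \cdot 426} + \frac{\left(-140 - 334\right)^{2}}{-411060} = - \frac{88509}{852} + \left(-474\right)^{2} \left(- \frac{1}{411060}\right) = \left(-88509\right) \frac{1}{852} + 224676 \left(- \frac{1}{411060}\right) = - \frac{29503}{284} - \frac{18723}{34255} = - \frac{1015942597}{9728420}$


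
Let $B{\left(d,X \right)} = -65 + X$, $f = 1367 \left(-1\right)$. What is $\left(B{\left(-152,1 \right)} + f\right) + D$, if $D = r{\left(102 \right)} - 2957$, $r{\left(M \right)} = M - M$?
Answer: $-4388$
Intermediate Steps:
$r{\left(M \right)} = 0$
$f = -1367$
$D = -2957$ ($D = 0 - 2957 = -2957$)
$\left(B{\left(-152,1 \right)} + f\right) + D = \left(\left(-65 + 1\right) - 1367\right) - 2957 = \left(-64 - 1367\right) - 2957 = -1431 - 2957 = -4388$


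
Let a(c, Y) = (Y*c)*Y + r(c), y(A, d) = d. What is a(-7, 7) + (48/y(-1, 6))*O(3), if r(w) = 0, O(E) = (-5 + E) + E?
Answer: -335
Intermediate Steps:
O(E) = -5 + 2*E
a(c, Y) = c*Y² (a(c, Y) = (Y*c)*Y + 0 = c*Y² + 0 = c*Y²)
a(-7, 7) + (48/y(-1, 6))*O(3) = -7*7² + (48/6)*(-5 + 2*3) = -7*49 + (48*(⅙))*(-5 + 6) = -343 + 8*1 = -343 + 8 = -335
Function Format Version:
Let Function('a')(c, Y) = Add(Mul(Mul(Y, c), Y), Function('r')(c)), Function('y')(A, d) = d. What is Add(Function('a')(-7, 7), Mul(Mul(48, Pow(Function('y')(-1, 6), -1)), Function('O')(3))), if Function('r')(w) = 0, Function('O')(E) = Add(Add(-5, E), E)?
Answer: -335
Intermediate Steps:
Function('O')(E) = Add(-5, Mul(2, E))
Function('a')(c, Y) = Mul(c, Pow(Y, 2)) (Function('a')(c, Y) = Add(Mul(Mul(Y, c), Y), 0) = Add(Mul(c, Pow(Y, 2)), 0) = Mul(c, Pow(Y, 2)))
Add(Function('a')(-7, 7), Mul(Mul(48, Pow(Function('y')(-1, 6), -1)), Function('O')(3))) = Add(Mul(-7, Pow(7, 2)), Mul(Mul(48, Pow(6, -1)), Add(-5, Mul(2, 3)))) = Add(Mul(-7, 49), Mul(Mul(48, Rational(1, 6)), Add(-5, 6))) = Add(-343, Mul(8, 1)) = Add(-343, 8) = -335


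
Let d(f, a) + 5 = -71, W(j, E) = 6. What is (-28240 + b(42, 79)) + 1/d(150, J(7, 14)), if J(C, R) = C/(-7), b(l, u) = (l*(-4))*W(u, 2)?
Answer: -2222849/76 ≈ -29248.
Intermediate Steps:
b(l, u) = -24*l (b(l, u) = (l*(-4))*6 = -4*l*6 = -24*l)
J(C, R) = -C/7 (J(C, R) = C*(-1/7) = -C/7)
d(f, a) = -76 (d(f, a) = -5 - 71 = -76)
(-28240 + b(42, 79)) + 1/d(150, J(7, 14)) = (-28240 - 24*42) + 1/(-76) = (-28240 - 1008) - 1/76 = -29248 - 1/76 = -2222849/76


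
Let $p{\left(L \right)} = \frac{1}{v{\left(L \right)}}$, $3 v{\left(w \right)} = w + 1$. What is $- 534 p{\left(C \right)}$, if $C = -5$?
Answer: $\frac{801}{2} \approx 400.5$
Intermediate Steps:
$v{\left(w \right)} = \frac{1}{3} + \frac{w}{3}$ ($v{\left(w \right)} = \frac{w + 1}{3} = \frac{1 + w}{3} = \frac{1}{3} + \frac{w}{3}$)
$p{\left(L \right)} = \frac{1}{\frac{1}{3} + \frac{L}{3}}$
$- 534 p{\left(C \right)} = - 534 \frac{3}{1 - 5} = - 534 \frac{3}{-4} = - 534 \cdot 3 \left(- \frac{1}{4}\right) = \left(-534\right) \left(- \frac{3}{4}\right) = \frac{801}{2}$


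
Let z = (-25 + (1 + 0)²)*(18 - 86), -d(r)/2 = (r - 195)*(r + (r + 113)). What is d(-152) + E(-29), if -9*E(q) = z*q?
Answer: -381886/3 ≈ -1.2730e+5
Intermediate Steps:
d(r) = -2*(-195 + r)*(113 + 2*r) (d(r) = -2*(r - 195)*(r + (r + 113)) = -2*(-195 + r)*(r + (113 + r)) = -2*(-195 + r)*(113 + 2*r))
z = 1632 (z = (-25 + 1²)*(-68) = (-25 + 1)*(-68) = -24*(-68) = 1632)
E(q) = -544*q/3
d(-152) + E(-29) = (44070 - 4*(-152)² + 554*(-152)) - 544/3*(-29) = (44070 - 4*23104 - 84208) + 15776/3 = (44070 - 92416 - 84208) + 15776/3 = -132554 + 15776/3 = -381886/3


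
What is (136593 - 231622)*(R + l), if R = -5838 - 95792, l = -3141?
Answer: 9956283359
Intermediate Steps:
R = -101630
(136593 - 231622)*(R + l) = (136593 - 231622)*(-101630 - 3141) = -95029*(-104771) = 9956283359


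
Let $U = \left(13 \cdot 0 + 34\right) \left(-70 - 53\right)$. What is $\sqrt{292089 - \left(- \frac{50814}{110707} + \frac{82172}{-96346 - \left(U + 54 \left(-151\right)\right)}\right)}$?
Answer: $\frac{\sqrt{6316397908699225902549545}}{4650247535} \approx 540.45$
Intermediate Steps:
$U = -4182$ ($U = \left(0 + 34\right) \left(-123\right) = 34 \left(-123\right) = -4182$)
$\sqrt{292089 - \left(- \frac{50814}{110707} + \frac{82172}{-96346 - \left(U + 54 \left(-151\right)\right)}\right)} = \sqrt{292089 - \left(- \frac{50814}{110707} + \frac{82172}{-96346 - \left(-4182 + 54 \left(-151\right)\right)}\right)} = \sqrt{292089 - \left(- \frac{50814}{110707} + \frac{82172}{-96346 - \left(-4182 - 8154\right)}\right)} = \sqrt{292089 - \left(- \frac{50814}{110707} + \frac{82172}{-96346 - -12336}\right)} = \sqrt{292089 - \left(- \frac{50814}{110707} + \frac{82172}{-96346 + 12336}\right)} = \sqrt{292089 - \left(- \frac{50814}{110707} + \frac{82172}{-84010}\right)} = \sqrt{292089 + \left(\left(-82172\right) \left(- \frac{1}{84010}\right) + \frac{50814}{110707}\right)} = \sqrt{292089 + \left(\frac{41086}{42005} + \frac{50814}{110707}\right)} = \sqrt{292089 + \frac{6682949872}{4650247535}} = \sqrt{\frac{1358292835200487}{4650247535}} = \frac{\sqrt{6316397908699225902549545}}{4650247535}$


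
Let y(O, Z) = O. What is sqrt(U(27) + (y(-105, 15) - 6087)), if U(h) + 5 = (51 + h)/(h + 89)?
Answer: I*sqrt(20844446)/58 ≈ 78.717*I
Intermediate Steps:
U(h) = -5 + (51 + h)/(89 + h) (U(h) = -5 + (51 + h)/(h + 89) = -5 + (51 + h)/(89 + h))
sqrt(U(27) + (y(-105, 15) - 6087)) = sqrt(2*(-197 - 2*27)/(89 + 27) + (-105 - 6087)) = sqrt(2*(-197 - 54)/116 - 6192) = sqrt(2*(1/116)*(-251) - 6192) = sqrt(-251/58 - 6192) = sqrt(-359387/58) = I*sqrt(20844446)/58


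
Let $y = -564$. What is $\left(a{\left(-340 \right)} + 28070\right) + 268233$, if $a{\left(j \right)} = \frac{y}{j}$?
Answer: $\frac{25185896}{85} \approx 2.963 \cdot 10^{5}$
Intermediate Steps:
$a{\left(j \right)} = - \frac{564}{j}$
$\left(a{\left(-340 \right)} + 28070\right) + 268233 = \left(- \frac{564}{-340} + 28070\right) + 268233 = \left(\left(-564\right) \left(- \frac{1}{340}\right) + 28070\right) + 268233 = \left(\frac{141}{85} + 28070\right) + 268233 = \frac{2386091}{85} + 268233 = \frac{25185896}{85}$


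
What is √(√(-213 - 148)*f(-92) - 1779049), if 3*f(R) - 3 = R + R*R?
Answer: √(-16011441 + 477375*I)/3 ≈ 19.881 + 1334.0*I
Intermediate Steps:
f(R) = 1 + R/3 + R²/3 (f(R) = 1 + (R + R*R)/3 = 1 + (R + R²)/3 = 1 + (R/3 + R²/3) = 1 + R/3 + R²/3)
√(√(-213 - 148)*f(-92) - 1779049) = √(√(-213 - 148)*(1 + (⅓)*(-92) + (⅓)*(-92)²) - 1779049) = √(√(-361)*(1 - 92/3 + (⅓)*8464) - 1779049) = √((19*I)*(1 - 92/3 + 8464/3) - 1779049) = √((19*I)*(8375/3) - 1779049) = √(159125*I/3 - 1779049) = √(-1779049 + 159125*I/3)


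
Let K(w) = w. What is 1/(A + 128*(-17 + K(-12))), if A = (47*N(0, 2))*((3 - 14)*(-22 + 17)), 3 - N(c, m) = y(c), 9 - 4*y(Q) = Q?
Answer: -4/7093 ≈ -0.00056394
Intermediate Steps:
y(Q) = 9/4 - Q/4
N(c, m) = ¾ + c/4 (N(c, m) = 3 - (9/4 - c/4) = 3 + (-9/4 + c/4) = ¾ + c/4)
A = 7755/4 (A = (47*(¾ + (¼)*0))*((3 - 14)*(-22 + 17)) = (47*(¾ + 0))*(-11*(-5)) = (47*(¾))*55 = (141/4)*55 = 7755/4 ≈ 1938.8)
1/(A + 128*(-17 + K(-12))) = 1/(7755/4 + 128*(-17 - 12)) = 1/(7755/4 + 128*(-29)) = 1/(7755/4 - 3712) = 1/(-7093/4) = -4/7093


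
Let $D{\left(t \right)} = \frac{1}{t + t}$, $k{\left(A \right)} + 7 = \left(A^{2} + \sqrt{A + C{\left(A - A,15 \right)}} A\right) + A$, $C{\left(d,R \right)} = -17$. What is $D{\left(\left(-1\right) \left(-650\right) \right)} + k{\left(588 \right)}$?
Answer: $\frac{450222501}{1300} + 588 \sqrt{571} \approx 3.6038 \cdot 10^{5}$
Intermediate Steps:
$k{\left(A \right)} = -7 + A + A^{2} + A \sqrt{-17 + A}$ ($k{\left(A \right)} = -7 + \left(\left(A^{2} + \sqrt{A - 17} A\right) + A\right) = -7 + \left(\left(A^{2} + \sqrt{-17 + A} A\right) + A\right) = -7 + \left(\left(A^{2} + A \sqrt{-17 + A}\right) + A\right) = -7 + \left(A + A^{2} + A \sqrt{-17 + A}\right) = -7 + A + A^{2} + A \sqrt{-17 + A}$)
$D{\left(t \right)} = \frac{1}{2 t}$
$D{\left(\left(-1\right) \left(-650\right) \right)} + k{\left(588 \right)} = \frac{1}{2 \left(\left(-1\right) \left(-650\right)\right)} + \left(-7 + 588 + 588^{2} + 588 \sqrt{-17 + 588}\right) = \frac{1}{2 \cdot 650} + \left(-7 + 588 + 345744 + 588 \sqrt{571}\right) = \frac{1}{2} \cdot \frac{1}{650} + \left(346325 + 588 \sqrt{571}\right) = \frac{1}{1300} + \left(346325 + 588 \sqrt{571}\right) = \frac{450222501}{1300} + 588 \sqrt{571}$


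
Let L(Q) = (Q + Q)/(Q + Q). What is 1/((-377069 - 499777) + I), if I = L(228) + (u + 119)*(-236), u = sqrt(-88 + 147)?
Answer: -904929/818893208977 + 236*sqrt(59)/818893208977 ≈ -1.1028e-6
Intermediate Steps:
L(Q) = 1 (L(Q) = (2*Q)/((2*Q)) = (2*Q)*(1/(2*Q)) = 1)
u = sqrt(59) ≈ 7.6811
I = -28083 - 236*sqrt(59) (I = 1 + (sqrt(59) + 119)*(-236) = 1 + (119 + sqrt(59))*(-236) = 1 + (-28084 - 236*sqrt(59)) = -28083 - 236*sqrt(59) ≈ -29896.)
1/((-377069 - 499777) + I) = 1/((-377069 - 499777) + (-28083 - 236*sqrt(59))) = 1/(-876846 + (-28083 - 236*sqrt(59))) = 1/(-904929 - 236*sqrt(59))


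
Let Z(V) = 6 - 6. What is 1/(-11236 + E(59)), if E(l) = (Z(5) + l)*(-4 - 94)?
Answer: -1/17018 ≈ -5.8761e-5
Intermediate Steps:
Z(V) = 0
E(l) = -98*l (E(l) = (0 + l)*(-4 - 94) = l*(-98) = -98*l)
1/(-11236 + E(59)) = 1/(-11236 - 98*59) = 1/(-11236 - 5782) = 1/(-17018) = -1/17018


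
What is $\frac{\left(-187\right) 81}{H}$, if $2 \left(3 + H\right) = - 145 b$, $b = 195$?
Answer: $\frac{918}{857} \approx 1.0712$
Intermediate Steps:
$H = - \frac{28281}{2}$ ($H = -3 + \frac{\left(-145\right) 195}{2} = -3 + \frac{1}{2} \left(-28275\right) = -3 - \frac{28275}{2} = - \frac{28281}{2} \approx -14141.0$)
$\frac{\left(-187\right) 81}{H} = \frac{\left(-187\right) 81}{- \frac{28281}{2}} = \left(-15147\right) \left(- \frac{2}{28281}\right) = \frac{918}{857}$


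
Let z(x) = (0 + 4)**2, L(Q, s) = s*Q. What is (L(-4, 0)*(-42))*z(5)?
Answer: 0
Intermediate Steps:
L(Q, s) = Q*s
z(x) = 16 (z(x) = 4**2 = 16)
(L(-4, 0)*(-42))*z(5) = (-4*0*(-42))*16 = (0*(-42))*16 = 0*16 = 0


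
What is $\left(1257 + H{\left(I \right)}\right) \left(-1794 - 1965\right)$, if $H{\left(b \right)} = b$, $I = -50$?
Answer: $-4537113$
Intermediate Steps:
$\left(1257 + H{\left(I \right)}\right) \left(-1794 - 1965\right) = \left(1257 - 50\right) \left(-1794 - 1965\right) = 1207 \left(-3759\right) = -4537113$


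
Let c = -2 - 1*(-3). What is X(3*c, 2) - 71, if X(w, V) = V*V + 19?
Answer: -48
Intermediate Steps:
c = 1 (c = -2 + 3 = 1)
X(w, V) = 19 + V² (X(w, V) = V² + 19 = 19 + V²)
X(3*c, 2) - 71 = (19 + 2²) - 71 = (19 + 4) - 71 = 23 - 71 = -48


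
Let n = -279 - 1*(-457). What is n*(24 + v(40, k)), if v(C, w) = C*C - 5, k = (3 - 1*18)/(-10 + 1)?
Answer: 288182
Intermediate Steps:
k = 5/3 (k = (3 - 18)/(-9) = -15*(-⅑) = 5/3 ≈ 1.6667)
v(C, w) = -5 + C² (v(C, w) = C² - 5 = -5 + C²)
n = 178 (n = -279 + 457 = 178)
n*(24 + v(40, k)) = 178*(24 + (-5 + 40²)) = 178*(24 + (-5 + 1600)) = 178*(24 + 1595) = 178*1619 = 288182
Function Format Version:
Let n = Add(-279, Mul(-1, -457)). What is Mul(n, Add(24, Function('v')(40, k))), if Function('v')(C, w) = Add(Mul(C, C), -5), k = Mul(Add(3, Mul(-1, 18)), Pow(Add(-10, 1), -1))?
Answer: 288182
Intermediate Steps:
k = Rational(5, 3) (k = Mul(Add(3, -18), Pow(-9, -1)) = Mul(-15, Rational(-1, 9)) = Rational(5, 3) ≈ 1.6667)
Function('v')(C, w) = Add(-5, Pow(C, 2)) (Function('v')(C, w) = Add(Pow(C, 2), -5) = Add(-5, Pow(C, 2)))
n = 178 (n = Add(-279, 457) = 178)
Mul(n, Add(24, Function('v')(40, k))) = Mul(178, Add(24, Add(-5, Pow(40, 2)))) = Mul(178, Add(24, Add(-5, 1600))) = Mul(178, Add(24, 1595)) = Mul(178, 1619) = 288182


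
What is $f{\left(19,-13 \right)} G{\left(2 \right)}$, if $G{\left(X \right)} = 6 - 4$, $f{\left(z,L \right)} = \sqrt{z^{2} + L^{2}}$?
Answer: $2 \sqrt{530} \approx 46.043$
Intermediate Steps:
$f{\left(z,L \right)} = \sqrt{L^{2} + z^{2}}$
$G{\left(X \right)} = 2$
$f{\left(19,-13 \right)} G{\left(2 \right)} = \sqrt{\left(-13\right)^{2} + 19^{2}} \cdot 2 = \sqrt{169 + 361} \cdot 2 = \sqrt{530} \cdot 2 = 2 \sqrt{530}$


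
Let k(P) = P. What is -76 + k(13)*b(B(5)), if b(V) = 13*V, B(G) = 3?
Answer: 431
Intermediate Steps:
-76 + k(13)*b(B(5)) = -76 + 13*(13*3) = -76 + 13*39 = -76 + 507 = 431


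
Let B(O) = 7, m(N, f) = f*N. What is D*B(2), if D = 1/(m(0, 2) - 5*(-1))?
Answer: 7/5 ≈ 1.4000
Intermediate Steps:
m(N, f) = N*f
D = ⅕ (D = 1/(0*2 - 5*(-1)) = 1/(0 + 5) = 1/5 = ⅕ ≈ 0.20000)
D*B(2) = (⅕)*7 = 7/5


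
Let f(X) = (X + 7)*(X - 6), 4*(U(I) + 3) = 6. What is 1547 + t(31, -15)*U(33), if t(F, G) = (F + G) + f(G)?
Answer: 1271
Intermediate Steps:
U(I) = -3/2 (U(I) = -3 + (¼)*6 = -3 + 3/2 = -3/2)
f(X) = (-6 + X)*(7 + X) (f(X) = (7 + X)*(-6 + X) = (-6 + X)*(7 + X))
t(F, G) = -42 + F + G² + 2*G (t(F, G) = (F + G) + (-42 + G + G²) = -42 + F + G² + 2*G)
1547 + t(31, -15)*U(33) = 1547 + (-42 + 31 + (-15)² + 2*(-15))*(-3/2) = 1547 + (-42 + 31 + 225 - 30)*(-3/2) = 1547 + 184*(-3/2) = 1547 - 276 = 1271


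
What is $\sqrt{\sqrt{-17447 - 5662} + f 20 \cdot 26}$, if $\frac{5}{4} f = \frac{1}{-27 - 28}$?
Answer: $\frac{\sqrt{-22880 + 3025 i \sqrt{23109}}}{55} \approx 8.5041 + 8.9378 i$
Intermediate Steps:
$f = - \frac{4}{275}$ ($f = \frac{4}{5 \left(-27 - 28\right)} = \frac{4}{5 \left(-55\right)} = \frac{4}{5} \left(- \frac{1}{55}\right) = - \frac{4}{275} \approx -0.014545$)
$\sqrt{\sqrt{-17447 - 5662} + f 20 \cdot 26} = \sqrt{\sqrt{-17447 - 5662} + \left(- \frac{4}{275}\right) 20 \cdot 26} = \sqrt{\sqrt{-23109} - \frac{416}{55}} = \sqrt{i \sqrt{23109} - \frac{416}{55}} = \sqrt{- \frac{416}{55} + i \sqrt{23109}}$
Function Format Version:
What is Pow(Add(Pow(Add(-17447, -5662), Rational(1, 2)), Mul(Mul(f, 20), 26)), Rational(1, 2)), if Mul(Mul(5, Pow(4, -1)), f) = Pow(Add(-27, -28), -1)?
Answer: Mul(Rational(1, 55), Pow(Add(-22880, Mul(3025, I, Pow(23109, Rational(1, 2)))), Rational(1, 2))) ≈ Add(8.5041, Mul(8.9378, I))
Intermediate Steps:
f = Rational(-4, 275) (f = Mul(Rational(4, 5), Pow(Add(-27, -28), -1)) = Mul(Rational(4, 5), Pow(-55, -1)) = Mul(Rational(4, 5), Rational(-1, 55)) = Rational(-4, 275) ≈ -0.014545)
Pow(Add(Pow(Add(-17447, -5662), Rational(1, 2)), Mul(Mul(f, 20), 26)), Rational(1, 2)) = Pow(Add(Pow(Add(-17447, -5662), Rational(1, 2)), Mul(Mul(Rational(-4, 275), 20), 26)), Rational(1, 2)) = Pow(Add(Pow(-23109, Rational(1, 2)), Mul(Rational(-16, 55), 26)), Rational(1, 2)) = Pow(Add(Mul(I, Pow(23109, Rational(1, 2))), Rational(-416, 55)), Rational(1, 2)) = Pow(Add(Rational(-416, 55), Mul(I, Pow(23109, Rational(1, 2)))), Rational(1, 2))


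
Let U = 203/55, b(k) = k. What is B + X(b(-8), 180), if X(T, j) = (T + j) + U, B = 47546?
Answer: 2624693/55 ≈ 47722.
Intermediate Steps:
U = 203/55 (U = 203*(1/55) = 203/55 ≈ 3.6909)
X(T, j) = 203/55 + T + j (X(T, j) = (T + j) + 203/55 = 203/55 + T + j)
B + X(b(-8), 180) = 47546 + (203/55 - 8 + 180) = 47546 + 9663/55 = 2624693/55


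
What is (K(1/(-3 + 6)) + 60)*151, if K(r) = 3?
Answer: 9513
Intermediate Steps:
(K(1/(-3 + 6)) + 60)*151 = (3 + 60)*151 = 63*151 = 9513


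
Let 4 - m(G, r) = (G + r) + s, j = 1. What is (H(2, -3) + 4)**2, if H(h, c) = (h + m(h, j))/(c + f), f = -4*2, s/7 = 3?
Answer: 3844/121 ≈ 31.769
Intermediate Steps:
s = 21 (s = 7*3 = 21)
f = -8
m(G, r) = -17 - G - r (m(G, r) = 4 - ((G + r) + 21) = 4 - (21 + G + r) = 4 + (-21 - G - r) = -17 - G - r)
H(h, c) = -18/(-8 + c) (H(h, c) = (h + (-17 - h - 1*1))/(c - 8) = (h + (-17 - h - 1))/(-8 + c) = (h + (-18 - h))/(-8 + c) = -18/(-8 + c))
(H(2, -3) + 4)**2 = (-18/(-8 - 3) + 4)**2 = (-18/(-11) + 4)**2 = (-18*(-1/11) + 4)**2 = (18/11 + 4)**2 = (62/11)**2 = 3844/121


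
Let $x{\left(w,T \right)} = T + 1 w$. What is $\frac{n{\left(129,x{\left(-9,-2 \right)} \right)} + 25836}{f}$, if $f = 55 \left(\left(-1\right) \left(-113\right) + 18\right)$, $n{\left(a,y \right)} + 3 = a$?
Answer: $\frac{25962}{7205} \approx 3.6033$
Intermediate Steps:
$x{\left(w,T \right)} = T + w$
$n{\left(a,y \right)} = -3 + a$
$f = 7205$ ($f = 55 \left(113 + 18\right) = 55 \cdot 131 = 7205$)
$\frac{n{\left(129,x{\left(-9,-2 \right)} \right)} + 25836}{f} = \frac{\left(-3 + 129\right) + 25836}{7205} = \left(126 + 25836\right) \frac{1}{7205} = 25962 \cdot \frac{1}{7205} = \frac{25962}{7205}$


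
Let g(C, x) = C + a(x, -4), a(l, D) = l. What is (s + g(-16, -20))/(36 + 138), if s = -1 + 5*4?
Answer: -17/174 ≈ -0.097701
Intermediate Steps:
s = 19 (s = -1 + 20 = 19)
g(C, x) = C + x
(s + g(-16, -20))/(36 + 138) = (19 + (-16 - 20))/(36 + 138) = (19 - 36)/174 = -17*1/174 = -17/174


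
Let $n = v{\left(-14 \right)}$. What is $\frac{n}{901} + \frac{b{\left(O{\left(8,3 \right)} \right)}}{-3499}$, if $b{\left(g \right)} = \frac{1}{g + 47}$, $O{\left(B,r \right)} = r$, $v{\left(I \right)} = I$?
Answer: $- \frac{2450201}{157629950} \approx -0.015544$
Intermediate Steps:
$b{\left(g \right)} = \frac{1}{47 + g}$
$n = -14$
$\frac{n}{901} + \frac{b{\left(O{\left(8,3 \right)} \right)}}{-3499} = - \frac{14}{901} + \frac{1}{\left(47 + 3\right) \left(-3499\right)} = \left(-14\right) \frac{1}{901} + \frac{1}{50} \left(- \frac{1}{3499}\right) = - \frac{14}{901} + \frac{1}{50} \left(- \frac{1}{3499}\right) = - \frac{14}{901} - \frac{1}{174950} = - \frac{2450201}{157629950}$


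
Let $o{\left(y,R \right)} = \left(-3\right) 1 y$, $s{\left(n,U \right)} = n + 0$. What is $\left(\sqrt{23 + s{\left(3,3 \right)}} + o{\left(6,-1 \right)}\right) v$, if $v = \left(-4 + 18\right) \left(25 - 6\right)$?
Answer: $-4788 + 266 \sqrt{26} \approx -3431.7$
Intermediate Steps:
$s{\left(n,U \right)} = n$
$v = 266$ ($v = 14 \cdot 19 = 266$)
$o{\left(y,R \right)} = - 3 y$
$\left(\sqrt{23 + s{\left(3,3 \right)}} + o{\left(6,-1 \right)}\right) v = \left(\sqrt{23 + 3} - 18\right) 266 = \left(\sqrt{26} - 18\right) 266 = \left(-18 + \sqrt{26}\right) 266 = -4788 + 266 \sqrt{26}$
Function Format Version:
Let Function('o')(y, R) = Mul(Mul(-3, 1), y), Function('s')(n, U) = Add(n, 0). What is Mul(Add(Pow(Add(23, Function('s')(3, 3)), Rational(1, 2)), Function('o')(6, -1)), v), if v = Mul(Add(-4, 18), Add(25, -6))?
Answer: Add(-4788, Mul(266, Pow(26, Rational(1, 2)))) ≈ -3431.7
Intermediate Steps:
Function('s')(n, U) = n
v = 266 (v = Mul(14, 19) = 266)
Function('o')(y, R) = Mul(-3, y)
Mul(Add(Pow(Add(23, Function('s')(3, 3)), Rational(1, 2)), Function('o')(6, -1)), v) = Mul(Add(Pow(Add(23, 3), Rational(1, 2)), Mul(-3, 6)), 266) = Mul(Add(Pow(26, Rational(1, 2)), -18), 266) = Mul(Add(-18, Pow(26, Rational(1, 2))), 266) = Add(-4788, Mul(266, Pow(26, Rational(1, 2))))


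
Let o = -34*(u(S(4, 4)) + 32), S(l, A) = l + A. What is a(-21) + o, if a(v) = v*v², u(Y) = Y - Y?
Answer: -10349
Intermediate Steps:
S(l, A) = A + l
u(Y) = 0
a(v) = v³
o = -1088 (o = -34*(0 + 32) = -34*32 = -1088)
a(-21) + o = (-21)³ - 1088 = -9261 - 1088 = -10349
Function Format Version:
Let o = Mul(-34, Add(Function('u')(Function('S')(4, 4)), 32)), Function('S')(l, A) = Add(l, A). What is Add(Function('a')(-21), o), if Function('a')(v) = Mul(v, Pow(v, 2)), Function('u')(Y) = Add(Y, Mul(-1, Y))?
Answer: -10349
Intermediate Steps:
Function('S')(l, A) = Add(A, l)
Function('u')(Y) = 0
Function('a')(v) = Pow(v, 3)
o = -1088 (o = Mul(-34, Add(0, 32)) = Mul(-34, 32) = -1088)
Add(Function('a')(-21), o) = Add(Pow(-21, 3), -1088) = Add(-9261, -1088) = -10349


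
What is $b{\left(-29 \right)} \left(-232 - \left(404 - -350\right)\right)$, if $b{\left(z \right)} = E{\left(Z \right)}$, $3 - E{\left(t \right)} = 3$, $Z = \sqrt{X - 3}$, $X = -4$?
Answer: $0$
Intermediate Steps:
$Z = i \sqrt{7}$ ($Z = \sqrt{-4 - 3} = \sqrt{-7} = i \sqrt{7} \approx 2.6458 i$)
$E{\left(t \right)} = 0$ ($E{\left(t \right)} = 3 - 3 = 0$)
$b{\left(z \right)} = 0$
$b{\left(-29 \right)} \left(-232 - \left(404 - -350\right)\right) = 0 \left(-232 - \left(404 - -350\right)\right) = 0 \left(-232 - 754\right) = 0 \left(-986\right) = 0$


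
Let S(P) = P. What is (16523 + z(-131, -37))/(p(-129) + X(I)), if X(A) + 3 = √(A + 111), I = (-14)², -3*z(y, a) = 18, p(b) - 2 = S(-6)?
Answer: 115619/258 + 16517*√307/258 ≈ 1569.8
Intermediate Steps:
p(b) = -4 (p(b) = 2 - 6 = -4)
z(y, a) = -6 (z(y, a) = -⅓*18 = -6)
I = 196
X(A) = -3 + √(111 + A) (X(A) = -3 + √(A + 111) = -3 + √(111 + A))
(16523 + z(-131, -37))/(p(-129) + X(I)) = (16523 - 6)/(-4 + (-3 + √(111 + 196))) = 16517/(-4 + (-3 + √307)) = 16517/(-7 + √307)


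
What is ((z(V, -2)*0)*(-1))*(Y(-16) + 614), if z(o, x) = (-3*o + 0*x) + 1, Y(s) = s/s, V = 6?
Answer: 0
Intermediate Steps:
Y(s) = 1
z(o, x) = 1 - 3*o (z(o, x) = (-3*o + 0) + 1 = -3*o + 1 = 1 - 3*o)
((z(V, -2)*0)*(-1))*(Y(-16) + 614) = (((1 - 3*6)*0)*(-1))*(1 + 614) = (((1 - 18)*0)*(-1))*615 = (-17*0*(-1))*615 = (0*(-1))*615 = 0*615 = 0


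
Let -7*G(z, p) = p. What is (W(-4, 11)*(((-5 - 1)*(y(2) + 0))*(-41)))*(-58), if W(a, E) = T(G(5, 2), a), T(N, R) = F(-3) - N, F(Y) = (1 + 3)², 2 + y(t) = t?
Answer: 0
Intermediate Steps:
y(t) = -2 + t
F(Y) = 16 (F(Y) = 4² = 16)
G(z, p) = -p/7
T(N, R) = 16 - N
W(a, E) = 114/7 (W(a, E) = 16 - (-1)*2/7 = 16 - 1*(-2/7) = 16 + 2/7 = 114/7)
(W(-4, 11)*(((-5 - 1)*(y(2) + 0))*(-41)))*(-58) = (114*(((-5 - 1)*((-2 + 2) + 0))*(-41))/7)*(-58) = (114*(-6*(0 + 0)*(-41))/7)*(-58) = (114*(-6*0*(-41))/7)*(-58) = (114*(0*(-41))/7)*(-58) = ((114/7)*0)*(-58) = 0*(-58) = 0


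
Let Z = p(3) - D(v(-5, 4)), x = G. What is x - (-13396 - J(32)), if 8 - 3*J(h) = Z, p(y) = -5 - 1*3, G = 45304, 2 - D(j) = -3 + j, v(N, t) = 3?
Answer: 58706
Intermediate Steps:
D(j) = 5 - j (D(j) = 2 - (-3 + j) = 2 + (3 - j) = 5 - j)
x = 45304
p(y) = -8 (p(y) = -5 - 3 = -8)
Z = -10 (Z = -8 - (5 - 1*3) = -8 - (5 - 3) = -8 - 1*2 = -8 - 2 = -10)
J(h) = 6 (J(h) = 8/3 - ⅓*(-10) = 8/3 + 10/3 = 6)
x - (-13396 - J(32)) = 45304 - (-13396 - 1*6) = 45304 - (-13396 - 6) = 45304 - 1*(-13402) = 45304 + 13402 = 58706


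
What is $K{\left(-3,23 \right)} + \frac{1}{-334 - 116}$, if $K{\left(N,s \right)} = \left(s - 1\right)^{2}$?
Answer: $\frac{217799}{450} \approx 484.0$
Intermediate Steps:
$K{\left(N,s \right)} = \left(-1 + s\right)^{2}$
$K{\left(-3,23 \right)} + \frac{1}{-334 - 116} = \left(-1 + 23\right)^{2} + \frac{1}{-334 - 116} = 22^{2} + \frac{1}{-450} = 484 - \frac{1}{450} = \frac{217799}{450}$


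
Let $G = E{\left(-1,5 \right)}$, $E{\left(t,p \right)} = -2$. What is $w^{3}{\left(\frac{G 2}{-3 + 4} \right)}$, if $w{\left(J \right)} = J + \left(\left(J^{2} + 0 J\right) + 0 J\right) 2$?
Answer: $21952$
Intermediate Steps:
$G = -2$
$w{\left(J \right)} = J + 2 J^{2}$ ($w{\left(J \right)} = J + \left(\left(J^{2} + 0\right) + 0\right) 2 = J + \left(J^{2} + 0\right) 2 = J + J^{2} \cdot 2 = J + 2 J^{2}$)
$w^{3}{\left(\frac{G 2}{-3 + 4} \right)} = \left(\frac{\left(-2\right) 2}{-3 + 4} \left(1 + 2 \frac{\left(-2\right) 2}{-3 + 4}\right)\right)^{3} = \left(- \frac{4}{1} \left(1 + 2 \left(- \frac{4}{1}\right)\right)\right)^{3} = \left(\left(-4\right) 1 \left(1 + 2 \left(\left(-4\right) 1\right)\right)\right)^{3} = \left(- 4 \left(1 + 2 \left(-4\right)\right)\right)^{3} = \left(- 4 \left(1 - 8\right)\right)^{3} = \left(\left(-4\right) \left(-7\right)\right)^{3} = 28^{3} = 21952$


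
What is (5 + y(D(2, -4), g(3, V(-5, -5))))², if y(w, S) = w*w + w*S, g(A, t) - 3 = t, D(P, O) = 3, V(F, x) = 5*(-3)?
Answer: 484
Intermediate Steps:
V(F, x) = -15
g(A, t) = 3 + t
y(w, S) = w² + S*w
(5 + y(D(2, -4), g(3, V(-5, -5))))² = (5 + 3*((3 - 15) + 3))² = (5 + 3*(-12 + 3))² = (5 + 3*(-9))² = (5 - 27)² = (-22)² = 484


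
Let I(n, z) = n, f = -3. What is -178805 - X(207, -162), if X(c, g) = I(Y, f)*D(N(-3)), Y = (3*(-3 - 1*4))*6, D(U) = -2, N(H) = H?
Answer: -179057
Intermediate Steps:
Y = -126 (Y = (3*(-3 - 4))*6 = (3*(-7))*6 = -21*6 = -126)
X(c, g) = 252 (X(c, g) = -126*(-2) = 252)
-178805 - X(207, -162) = -178805 - 1*252 = -178805 - 252 = -179057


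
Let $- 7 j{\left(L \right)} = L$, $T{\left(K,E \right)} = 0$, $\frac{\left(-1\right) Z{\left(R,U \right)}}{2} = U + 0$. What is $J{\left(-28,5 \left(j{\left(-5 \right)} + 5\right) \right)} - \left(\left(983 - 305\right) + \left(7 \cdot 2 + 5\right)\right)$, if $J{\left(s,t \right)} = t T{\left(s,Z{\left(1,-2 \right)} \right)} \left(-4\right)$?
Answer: $-697$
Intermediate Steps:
$Z{\left(R,U \right)} = - 2 U$ ($Z{\left(R,U \right)} = - 2 \left(U + 0\right) = - 2 U$)
$j{\left(L \right)} = - \frac{L}{7}$
$J{\left(s,t \right)} = 0$ ($J{\left(s,t \right)} = t 0 \left(-4\right) = 0 \left(-4\right) = 0$)
$J{\left(-28,5 \left(j{\left(-5 \right)} + 5\right) \right)} - \left(\left(983 - 305\right) + \left(7 \cdot 2 + 5\right)\right) = 0 - \left(\left(983 - 305\right) + \left(7 \cdot 2 + 5\right)\right) = 0 - \left(678 + \left(14 + 5\right)\right) = 0 - \left(678 + 19\right) = 0 - 697 = -697$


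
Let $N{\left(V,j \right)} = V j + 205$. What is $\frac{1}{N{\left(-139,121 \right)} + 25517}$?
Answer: $\frac{1}{8903} \approx 0.00011232$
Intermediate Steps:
$N{\left(V,j \right)} = 205 + V j$
$\frac{1}{N{\left(-139,121 \right)} + 25517} = \frac{1}{\left(205 - 16819\right) + 25517} = \frac{1}{-16614 + 25517} = \frac{1}{8903}$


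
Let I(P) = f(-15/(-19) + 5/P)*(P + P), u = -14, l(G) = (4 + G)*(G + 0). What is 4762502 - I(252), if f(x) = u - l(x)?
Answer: 217037344813/45486 ≈ 4.7715e+6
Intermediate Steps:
l(G) = G*(4 + G) (l(G) = (4 + G)*G = G*(4 + G))
f(x) = -14 - x*(4 + x)
I(P) = 2*P*(-14 - (15/19 + 5/P)*(91/19 + 5/P)) (I(P) = (-14 - (-15/(-19) + 5/P)*(4 + (-15/(-19) + 5/P)))*(P + P) = (-14 - (-15*(-1/19) + 5/P)*(4 + (-15*(-1/19) + 5/P)))*(2*P) = (-14 - (15/19 + 5/P)*(4 + (15/19 + 5/P)))*(2*P) = (-14 - (15/19 + 5/P)*(91/19 + 5/P))*(2*P) = 2*P*(-14 - (15/19 + 5/P)*(91/19 + 5/P)))
4762502 - I(252) = 4762502 - (-1060/19 - 50/252 - 12838/361*252) = 4762502 - (-1060/19 - 50*1/252 - 3235176/361) = 4762502 - (-1060/19 - 25/126 - 3235176/361) = 4762502 - 1*(-410178841/45486) = 4762502 + 410178841/45486 = 217037344813/45486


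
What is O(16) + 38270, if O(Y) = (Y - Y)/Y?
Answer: 38270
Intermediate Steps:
O(Y) = 0 (O(Y) = 0/Y = 0)
O(16) + 38270 = 0 + 38270 = 38270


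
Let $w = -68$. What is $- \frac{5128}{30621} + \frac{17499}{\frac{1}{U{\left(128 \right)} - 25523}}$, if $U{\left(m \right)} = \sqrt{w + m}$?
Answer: $- \frac{13676164667845}{30621} + 34998 \sqrt{15} \approx -4.4649 \cdot 10^{8}$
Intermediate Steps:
$U{\left(m \right)} = \sqrt{-68 + m}$
$- \frac{5128}{30621} + \frac{17499}{\frac{1}{U{\left(128 \right)} - 25523}} = - \frac{5128}{30621} + \frac{17499}{\frac{1}{\sqrt{-68 + 128} - 25523}} = \left(-5128\right) \frac{1}{30621} + \frac{17499}{\frac{1}{\sqrt{60} - 25523}} = - \frac{5128}{30621} + \frac{17499}{\frac{1}{2 \sqrt{15} - 25523}} = - \frac{5128}{30621} + \frac{17499}{\frac{1}{-25523 + 2 \sqrt{15}}} = - \frac{5128}{30621} + 17499 \left(-25523 + 2 \sqrt{15}\right) = - \frac{5128}{30621} - \left(446626977 - 34998 \sqrt{15}\right) = - \frac{13676164667845}{30621} + 34998 \sqrt{15}$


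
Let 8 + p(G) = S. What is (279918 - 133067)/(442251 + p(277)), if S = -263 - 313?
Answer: 146851/441667 ≈ 0.33249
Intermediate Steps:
S = -576
p(G) = -584 (p(G) = -8 - 576 = -584)
(279918 - 133067)/(442251 + p(277)) = (279918 - 133067)/(442251 - 584) = 146851/441667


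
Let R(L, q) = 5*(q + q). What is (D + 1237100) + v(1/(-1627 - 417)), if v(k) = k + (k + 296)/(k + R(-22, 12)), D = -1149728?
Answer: 43805212736405/501350276 ≈ 87375.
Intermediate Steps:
R(L, q) = 10*q (R(L, q) = 5*(2*q) = 10*q)
v(k) = k + (296 + k)/(120 + k) (v(k) = k + (k + 296)/(k + 10*12) = k + (296 + k)/(k + 120) = k + (296 + k)/(120 + k))
(D + 1237100) + v(1/(-1627 - 417)) = (-1149728 + 1237100) + (296 + (1/(-1627 - 417))**2 + 121/(-1627 - 417))/(120 + 1/(-1627 - 417)) = 87372 + (296 + (1/(-2044))**2 + 121/(-2044))/(120 + 1/(-2044)) = 87372 + (296 + (-1/2044)**2 + 121*(-1/2044))/(120 - 1/2044) = 87372 + (296 + 1/4177936 - 121/2044)/(245279/2044) = 87372 + (2044/245279)*(1236421733/4177936) = 87372 + 1236421733/501350276 = 43805212736405/501350276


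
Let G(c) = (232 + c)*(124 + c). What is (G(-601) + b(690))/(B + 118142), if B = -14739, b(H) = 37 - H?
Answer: 175360/103403 ≈ 1.6959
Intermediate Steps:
G(c) = (124 + c)*(232 + c)
(G(-601) + b(690))/(B + 118142) = ((28768 + (-601)**2 + 356*(-601)) + (37 - 1*690))/(-14739 + 118142) = ((28768 + 361201 - 213956) + (37 - 690))/103403 = (176013 - 653)*(1/103403) = 175360*(1/103403) = 175360/103403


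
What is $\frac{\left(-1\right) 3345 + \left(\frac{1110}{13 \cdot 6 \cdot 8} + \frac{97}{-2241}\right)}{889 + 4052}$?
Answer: $- \frac{779194583}{1151569224} \approx -0.67664$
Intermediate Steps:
$\frac{\left(-1\right) 3345 + \left(\frac{1110}{13 \cdot 6 \cdot 8} + \frac{97}{-2241}\right)}{889 + 4052} = \frac{-3345 + \left(\frac{1110}{78 \cdot 8} + 97 \left(- \frac{1}{2241}\right)\right)}{4941} = \left(-3345 - \left(\frac{97}{2241} - \frac{1110}{624}\right)\right) \frac{1}{4941} = \left(-3345 + \left(1110 \cdot \frac{1}{624} - \frac{97}{2241}\right)\right) \frac{1}{4941} = \left(-3345 + \left(\frac{185}{104} - \frac{97}{2241}\right)\right) \frac{1}{4941} = \left(-3345 + \frac{404497}{233064}\right) \frac{1}{4941} = \left(- \frac{779194583}{233064}\right) \frac{1}{4941} = - \frac{779194583}{1151569224}$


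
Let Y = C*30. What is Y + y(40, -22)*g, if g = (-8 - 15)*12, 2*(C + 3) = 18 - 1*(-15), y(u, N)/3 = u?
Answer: -32715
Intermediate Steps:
y(u, N) = 3*u
C = 27/2 (C = -3 + (18 - 1*(-15))/2 = -3 + (18 + 15)/2 = -3 + (½)*33 = -3 + 33/2 = 27/2 ≈ 13.500)
Y = 405 (Y = (27/2)*30 = 405)
g = -276 (g = -23*12 = -276)
Y + y(40, -22)*g = 405 + (3*40)*(-276) = 405 + 120*(-276) = 405 - 33120 = -32715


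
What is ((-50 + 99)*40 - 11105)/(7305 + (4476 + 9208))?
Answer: -9145/20989 ≈ -0.43570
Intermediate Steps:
((-50 + 99)*40 - 11105)/(7305 + (4476 + 9208)) = (49*40 - 11105)/(7305 + 13684) = (1960 - 11105)/20989 = -9145*1/20989 = -9145/20989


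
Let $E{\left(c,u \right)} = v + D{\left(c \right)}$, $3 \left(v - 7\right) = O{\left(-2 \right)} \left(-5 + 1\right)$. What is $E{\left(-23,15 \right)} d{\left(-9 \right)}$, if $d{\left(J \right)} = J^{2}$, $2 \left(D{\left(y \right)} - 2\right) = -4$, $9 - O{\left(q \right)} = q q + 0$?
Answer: $27$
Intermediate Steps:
$O{\left(q \right)} = 9 - q^{2}$ ($O{\left(q \right)} = 9 - \left(q q + 0\right) = 9 - \left(q^{2} + 0\right) = 9 - q^{2}$)
$v = \frac{1}{3}$ ($v = 7 + \frac{\left(9 - \left(-2\right)^{2}\right) \left(-5 + 1\right)}{3} = 7 + \frac{\left(9 - 4\right) \left(-4\right)}{3} = 7 + \frac{5 \left(-4\right)}{3} = 7 + \frac{1}{3} \left(-20\right) = 7 - \frac{20}{3} = \frac{1}{3} \approx 0.33333$)
$D{\left(y \right)} = 0$ ($D{\left(y \right)} = 2 + \frac{1}{2} \left(-4\right) = 2 - 2 = 0$)
$E{\left(c,u \right)} = \frac{1}{3}$ ($E{\left(c,u \right)} = \frac{1}{3} + 0 = \frac{1}{3}$)
$E{\left(-23,15 \right)} d{\left(-9 \right)} = \frac{\left(-9\right)^{2}}{3} = \frac{1}{3} \cdot 81 = 27$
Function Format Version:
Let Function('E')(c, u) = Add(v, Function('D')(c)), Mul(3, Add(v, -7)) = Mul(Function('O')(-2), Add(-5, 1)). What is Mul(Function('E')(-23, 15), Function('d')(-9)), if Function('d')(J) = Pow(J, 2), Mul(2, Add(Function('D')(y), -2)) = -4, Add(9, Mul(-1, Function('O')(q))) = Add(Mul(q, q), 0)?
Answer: 27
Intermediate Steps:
Function('O')(q) = Add(9, Mul(-1, Pow(q, 2))) (Function('O')(q) = Add(9, Mul(-1, Add(Mul(q, q), 0))) = Add(9, Mul(-1, Add(Pow(q, 2), 0))) = Add(9, Mul(-1, Pow(q, 2))))
v = Rational(1, 3) (v = Add(7, Mul(Rational(1, 3), Mul(Add(9, Mul(-1, Pow(-2, 2))), Add(-5, 1)))) = Add(7, Mul(Rational(1, 3), Mul(Add(9, Mul(-1, 4)), -4))) = Add(7, Mul(Rational(1, 3), Mul(Add(9, -4), -4))) = Add(7, Mul(Rational(1, 3), Mul(5, -4))) = Add(7, Mul(Rational(1, 3), -20)) = Add(7, Rational(-20, 3)) = Rational(1, 3) ≈ 0.33333)
Function('D')(y) = 0 (Function('D')(y) = Add(2, Mul(Rational(1, 2), -4)) = Add(2, -2) = 0)
Function('E')(c, u) = Rational(1, 3) (Function('E')(c, u) = Add(Rational(1, 3), 0) = Rational(1, 3))
Mul(Function('E')(-23, 15), Function('d')(-9)) = Mul(Rational(1, 3), Pow(-9, 2)) = Mul(Rational(1, 3), 81) = 27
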